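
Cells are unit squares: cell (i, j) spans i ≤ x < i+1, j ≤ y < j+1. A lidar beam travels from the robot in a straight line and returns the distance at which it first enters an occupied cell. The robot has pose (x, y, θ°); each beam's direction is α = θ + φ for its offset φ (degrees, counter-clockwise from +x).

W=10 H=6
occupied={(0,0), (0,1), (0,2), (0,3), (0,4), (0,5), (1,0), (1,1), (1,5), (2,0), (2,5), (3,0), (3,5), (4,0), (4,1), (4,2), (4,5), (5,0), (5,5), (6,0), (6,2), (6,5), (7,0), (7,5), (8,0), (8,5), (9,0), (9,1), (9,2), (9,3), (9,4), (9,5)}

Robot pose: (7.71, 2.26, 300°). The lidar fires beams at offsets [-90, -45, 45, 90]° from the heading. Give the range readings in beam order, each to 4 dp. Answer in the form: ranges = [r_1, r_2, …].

ranges = [2.5200, 1.3044, 1.3355, 1.4896]

beam 1: φ=-90°, α=210°
  d=(-0.8660,-0.5000)  start (7,2)  tX=0.8198 tY=0.5200  stride 1/|dx|=1.1547 1/|dy|=2.0000
    cross y-line → (7,1), t=0.5200
    cross x-line → (6,1), t=0.8198
    cross x-line → (5,1), t=1.9745
    cross y-line → (5,0), t=2.5200 (wall)
  → r_1 = 2.5200
beam 2: φ=-45°, α=255°
  d=(-0.2588,-0.9659)  start (7,2)  tX=2.7432 tY=0.2692  stride 1/|dx|=3.8637 1/|dy|=1.0353
    cross y-line → (7,1), t=0.2692
    cross y-line → (7,0), t=1.3044 (wall)
  → r_2 = 1.3044
beam 3: φ=45°, α=345°
  d=(0.9659,-0.2588)  start (7,2)  tX=0.3002 tY=1.0046  stride 1/|dx|=1.0353 1/|dy|=3.8637
    cross x-line → (8,2), t=0.3002
    cross y-line → (8,1), t=1.0046
    cross x-line → (9,1), t=1.3355 (wall)
  → r_3 = 1.3355
beam 4: φ=90°, α=30°
  d=(0.8660,0.5000)  start (7,2)  tX=0.3349 tY=1.4800  stride 1/|dx|=1.1547 1/|dy|=2.0000
    cross x-line → (8,2), t=0.3349
    cross y-line → (8,3), t=1.4800
    cross x-line → (9,3), t=1.4896 (wall)
  → r_4 = 1.4896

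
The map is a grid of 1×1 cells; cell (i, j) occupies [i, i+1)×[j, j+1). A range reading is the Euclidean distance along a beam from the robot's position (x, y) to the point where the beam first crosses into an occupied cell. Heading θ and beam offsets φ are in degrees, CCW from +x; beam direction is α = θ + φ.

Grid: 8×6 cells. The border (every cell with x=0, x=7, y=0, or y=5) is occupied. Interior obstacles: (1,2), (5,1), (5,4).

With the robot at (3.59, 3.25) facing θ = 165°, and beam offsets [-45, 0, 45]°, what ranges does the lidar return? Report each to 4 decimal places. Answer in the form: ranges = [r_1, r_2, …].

ranges = [2.0207, 2.6814, 1.8360]

beam 1: φ=-45°, α=120°
  cosα=-0.5000 sinα=0.8660 | (3,3) | tMaxX 1.1800 tMaxY 0.8660 | tΔX 2.0000 tΔY 1.1547
    t=0.8660 [y] (3,4)
    t=1.1800 [x] (2,4)
    t=2.0207 [y] (2,5) — stop
  → r_1 = 2.0207
beam 2: φ=0°, α=165°
  cosα=-0.9659 sinα=0.2588 | (3,3) | tMaxX 0.6108 tMaxY 2.8978 | tΔX 1.0353 tΔY 3.8637
    t=0.6108 [x] (2,3)
    t=1.6461 [x] (1,3)
    t=2.6814 [x] (0,3) — stop
  → r_2 = 2.6814
beam 3: φ=45°, α=210°
  cosα=-0.8660 sinα=-0.5000 | (3,3) | tMaxX 0.6813 tMaxY 0.5000 | tΔX 1.1547 tΔY 2.0000
    t=0.5000 [y] (3,2)
    t=0.6813 [x] (2,2)
    t=1.8360 [x] (1,2) — stop
  → r_3 = 1.8360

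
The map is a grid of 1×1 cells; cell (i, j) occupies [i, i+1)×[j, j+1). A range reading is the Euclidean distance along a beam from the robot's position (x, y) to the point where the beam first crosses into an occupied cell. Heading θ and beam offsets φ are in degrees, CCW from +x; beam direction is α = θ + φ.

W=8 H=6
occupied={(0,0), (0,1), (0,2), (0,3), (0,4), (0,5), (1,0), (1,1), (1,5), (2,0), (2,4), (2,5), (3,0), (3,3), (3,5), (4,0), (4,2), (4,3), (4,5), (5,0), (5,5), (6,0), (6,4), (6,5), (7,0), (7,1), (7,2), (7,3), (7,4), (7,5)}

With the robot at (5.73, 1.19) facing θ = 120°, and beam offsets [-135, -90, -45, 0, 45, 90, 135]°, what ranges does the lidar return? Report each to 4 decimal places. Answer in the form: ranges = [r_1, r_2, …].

ranges = [0.7341, 1.4665, 2.9091, 1.4600, 4.8969, 0.3800, 0.1967]

beam 1: φ=-135°, α=345°
  cosα=0.9659 sinα=-0.2588 | (5,1) | tMaxX 0.2795 tMaxY 0.7341 | tΔX 1.0353 tΔY 3.8637
    t=0.2795 [x] (6,1)
    t=0.7341 [y] (6,0) — stop
  → r_1 = 0.7341
beam 2: φ=-90°, α=30°
  cosα=0.8660 sinα=0.5000 | (5,1) | tMaxX 0.3118 tMaxY 1.6200 | tΔX 1.1547 tΔY 2.0000
    t=0.3118 [x] (6,1)
    t=1.4665 [x] (7,1) — stop
  → r_2 = 1.4665
beam 3: φ=-45°, α=75°
  cosα=0.2588 sinα=0.9659 | (5,1) | tMaxX 1.0432 tMaxY 0.8386 | tΔX 3.8637 tΔY 1.0353
    t=0.8386 [y] (5,2)
    t=1.0432 [x] (6,2)
    t=1.8738 [y] (6,3)
    t=2.9091 [y] (6,4) — stop
  → r_3 = 2.9091
beam 4: φ=0°, α=120°
  cosα=-0.5000 sinα=0.8660 | (5,1) | tMaxX 1.4600 tMaxY 0.9353 | tΔX 2.0000 tΔY 1.1547
    t=0.9353 [y] (5,2)
    t=1.4600 [x] (4,2) — stop
  → r_4 = 1.4600
beam 5: φ=45°, α=165°
  cosα=-0.9659 sinα=0.2588 | (5,1) | tMaxX 0.7558 tMaxY 3.1296 | tΔX 1.0353 tΔY 3.8637
    t=0.7558 [x] (4,1)
    t=1.7910 [x] (3,1)
    t=2.8263 [x] (2,1)
    t=3.1296 [y] (2,2)
    t=3.8616 [x] (1,2)
    t=4.8969 [x] (0,2) — stop
  → r_5 = 4.8969
beam 6: φ=90°, α=210°
  cosα=-0.8660 sinα=-0.5000 | (5,1) | tMaxX 0.8429 tMaxY 0.3800 | tΔX 1.1547 tΔY 2.0000
    t=0.3800 [y] (5,0) — stop
  → r_6 = 0.3800
beam 7: φ=135°, α=255°
  cosα=-0.2588 sinα=-0.9659 | (5,1) | tMaxX 2.8205 tMaxY 0.1967 | tΔX 3.8637 tΔY 1.0353
    t=0.1967 [y] (5,0) — stop
  → r_7 = 0.1967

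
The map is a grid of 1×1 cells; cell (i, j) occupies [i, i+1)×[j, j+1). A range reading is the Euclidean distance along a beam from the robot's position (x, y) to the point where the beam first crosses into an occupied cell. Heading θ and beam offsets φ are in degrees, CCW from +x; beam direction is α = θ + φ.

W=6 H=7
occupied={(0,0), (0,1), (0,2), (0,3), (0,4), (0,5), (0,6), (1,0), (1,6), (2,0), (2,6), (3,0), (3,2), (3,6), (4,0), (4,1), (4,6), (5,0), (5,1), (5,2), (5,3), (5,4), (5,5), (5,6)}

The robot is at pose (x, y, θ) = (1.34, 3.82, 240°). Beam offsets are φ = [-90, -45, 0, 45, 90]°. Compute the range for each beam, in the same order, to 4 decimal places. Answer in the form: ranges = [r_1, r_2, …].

beam 1: φ=-90°, α=150°
  direction (-0.8660, 0.5000); cell (1,3); t to first gridline: x 0.3926, y 0.3600 (then +1.1547 / +2.0000)
    (1,4) via y @ 0.3600
    (0,4) via x @ 0.3926  # hit
  → r_1 = 0.3926
beam 2: φ=-45°, α=195°
  direction (-0.9659, -0.2588); cell (1,3); t to first gridline: x 0.3520, y 3.1682 (then +1.0353 / +3.8637)
    (0,3) via x @ 0.3520  # hit
  → r_2 = 0.3520
beam 3: φ=0°, α=240°
  direction (-0.5000, -0.8660); cell (1,3); t to first gridline: x 0.6800, y 0.9469 (then +2.0000 / +1.1547)
    (0,3) via x @ 0.6800  # hit
  → r_3 = 0.6800
beam 4: φ=45°, α=285°
  direction (0.2588, -0.9659); cell (1,3); t to first gridline: x 2.5500, y 0.8489 (then +3.8637 / +1.0353)
    (1,2) via y @ 0.8489
    (1,1) via y @ 1.8842
    (2,1) via x @ 2.5500
    (2,0) via y @ 2.9195  # hit
  → r_4 = 2.9195
beam 5: φ=90°, α=330°
  direction (0.8660, -0.5000); cell (1,3); t to first gridline: x 0.7621, y 1.6400 (then +1.1547 / +2.0000)
    (2,3) via x @ 0.7621
    (2,2) via y @ 1.6400
    (3,2) via x @ 1.9168  # hit
  → r_5 = 1.9168

ranges = [0.3926, 0.3520, 0.6800, 2.9195, 1.9168]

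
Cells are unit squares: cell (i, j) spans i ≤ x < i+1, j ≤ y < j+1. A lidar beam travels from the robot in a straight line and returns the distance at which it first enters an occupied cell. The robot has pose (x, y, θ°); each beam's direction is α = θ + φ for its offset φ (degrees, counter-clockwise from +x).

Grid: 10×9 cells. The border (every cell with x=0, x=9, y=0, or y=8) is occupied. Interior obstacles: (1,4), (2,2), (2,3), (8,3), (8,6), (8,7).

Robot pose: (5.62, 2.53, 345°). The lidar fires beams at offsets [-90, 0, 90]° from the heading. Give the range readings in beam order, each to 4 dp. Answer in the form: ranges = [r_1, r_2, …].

ranges = [1.5840, 3.4992, 5.6630]

beam 1: φ=-90°, α=255°
  d=(-0.2588,-0.9659)  start (5,2)  tX=2.3955 tY=0.5487  stride 1/|dx|=3.8637 1/|dy|=1.0353
    cross y-line → (5,1), t=0.5487
    cross y-line → (5,0), t=1.5840 (wall)
  → r_1 = 1.5840
beam 2: φ=0°, α=345°
  d=(0.9659,-0.2588)  start (5,2)  tX=0.3934 tY=2.0478  stride 1/|dx|=1.0353 1/|dy|=3.8637
    cross x-line → (6,2), t=0.3934
    cross x-line → (7,2), t=1.4287
    cross y-line → (7,1), t=2.0478
    cross x-line → (8,1), t=2.4640
    cross x-line → (9,1), t=3.4992 (wall)
  → r_2 = 3.4992
beam 3: φ=90°, α=75°
  d=(0.2588,0.9659)  start (5,2)  tX=1.4682 tY=0.4866  stride 1/|dx|=3.8637 1/|dy|=1.0353
    cross y-line → (5,3), t=0.4866
    cross x-line → (6,3), t=1.4682
    cross y-line → (6,4), t=1.5219
    cross y-line → (6,5), t=2.5571
    cross y-line → (6,6), t=3.5924
    cross y-line → (6,7), t=4.6277
    cross x-line → (7,7), t=5.3319
    cross y-line → (7,8), t=5.6630 (wall)
  → r_3 = 5.6630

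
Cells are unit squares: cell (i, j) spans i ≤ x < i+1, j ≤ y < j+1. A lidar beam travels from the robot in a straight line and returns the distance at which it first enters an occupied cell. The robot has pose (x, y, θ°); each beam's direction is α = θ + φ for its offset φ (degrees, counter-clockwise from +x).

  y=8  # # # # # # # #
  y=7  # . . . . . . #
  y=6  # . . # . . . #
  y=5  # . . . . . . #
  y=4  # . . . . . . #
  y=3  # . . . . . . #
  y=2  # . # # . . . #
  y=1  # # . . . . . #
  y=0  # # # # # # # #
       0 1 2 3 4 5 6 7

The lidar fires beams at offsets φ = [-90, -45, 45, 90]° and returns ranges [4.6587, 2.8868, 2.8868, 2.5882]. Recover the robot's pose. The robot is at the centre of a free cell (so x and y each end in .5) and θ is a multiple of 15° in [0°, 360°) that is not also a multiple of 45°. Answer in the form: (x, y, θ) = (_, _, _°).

(x, y, θ) = (4.5, 5.5, 15°)

Enumerate (i+0.5, j+0.5, θ) over the 38 free cells and 16 admissible headings. For each, cast all 4 beams and compare to the given ranges.
  (1.5, 7.5, 285°): beam 1 = 0.5176 ≠ 4.6587 ✗
  (2.5, 5.5, 165°): beam 1 = 2.5882 ≠ 4.6587 ✗
  (1.5, 4.5, 30°): beam 1 = 1.7321 ≠ 4.6587 ✗
  …
  (4.5, 5.5, 15°): r_1=4.6587, r_2=2.8868, r_3=2.8868, r_4=2.5882 — all match ✓
Only this pose fits every beam.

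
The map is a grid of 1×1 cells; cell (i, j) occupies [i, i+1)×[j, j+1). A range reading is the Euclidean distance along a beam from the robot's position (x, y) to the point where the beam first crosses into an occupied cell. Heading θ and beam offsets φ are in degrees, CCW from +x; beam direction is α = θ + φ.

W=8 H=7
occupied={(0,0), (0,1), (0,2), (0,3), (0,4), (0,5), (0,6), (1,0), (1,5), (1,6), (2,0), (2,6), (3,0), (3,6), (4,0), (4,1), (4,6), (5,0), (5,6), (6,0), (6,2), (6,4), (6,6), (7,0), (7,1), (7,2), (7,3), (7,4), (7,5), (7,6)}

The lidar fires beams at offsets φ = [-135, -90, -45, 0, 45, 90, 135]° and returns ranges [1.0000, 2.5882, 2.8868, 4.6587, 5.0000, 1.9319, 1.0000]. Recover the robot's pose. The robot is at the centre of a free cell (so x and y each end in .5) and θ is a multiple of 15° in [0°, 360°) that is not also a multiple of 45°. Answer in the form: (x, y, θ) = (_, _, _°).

(x, y, θ) = (5.5, 3.5, 165°)

The pose lattice has 26·16 = 416 candidates. Test each by forward raycasting.
  (2.5, 1.5, 165°): beam 1 = 5.0000 ≠ 1.0000 ✗
  (4.5, 5.5, 15°): beam 1 = 5.1962 ≠ 1.0000 ✗
  (2.5, 2.5, 195°): beam 1 = 4.0415 ≠ 1.0000 ✗
  (3.5, 3.5, 120°): beam 1 = 2.5882 ≠ 1.0000 ✗
  (1.5, 1.5, 255°): beam 2 = 0.5176 ≠ 2.5882 ✗
  …
  (5.5, 3.5, 165°): r_1=1.0000, r_2=2.5882, r_3=2.8868, r_4=4.6587, r_5=5.0000, r_6=1.9319, r_7=1.0000 — all match ✓
Unique over the lattice → pose = (5.5, 3.5, 165°).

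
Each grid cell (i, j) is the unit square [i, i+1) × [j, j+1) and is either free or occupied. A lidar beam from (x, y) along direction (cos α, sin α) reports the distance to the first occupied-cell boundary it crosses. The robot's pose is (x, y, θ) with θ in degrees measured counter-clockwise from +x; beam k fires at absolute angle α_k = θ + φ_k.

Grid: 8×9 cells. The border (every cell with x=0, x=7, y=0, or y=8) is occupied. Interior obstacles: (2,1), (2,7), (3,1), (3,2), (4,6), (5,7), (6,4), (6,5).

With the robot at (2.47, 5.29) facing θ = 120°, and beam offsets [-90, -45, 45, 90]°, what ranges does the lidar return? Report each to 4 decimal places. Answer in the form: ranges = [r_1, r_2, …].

ranges = [1.7667, 1.7703, 1.5219, 1.6974]

beam 1: φ=-90°, α=30°
  dir = (cos 30°, sin 30°) = (0.8660, 0.5000); from cell (2,5)
  next x-line at t=0.6120, next y-line at t=1.4200; Δt_x=1.1547, Δt_y=2.0000
    x: enter (3,5) at t=0.6120
    y: enter (3,6) at t=1.4200
    x: enter (4,6) at t=1.7667 ← occupied
  → r_1 = 1.7667
beam 2: φ=-45°, α=75°
  dir = (cos 75°, sin 75°) = (0.2588, 0.9659); from cell (2,5)
  next x-line at t=2.0478, next y-line at t=0.7350; Δt_x=3.8637, Δt_y=1.0353
    y: enter (2,6) at t=0.7350
    y: enter (2,7) at t=1.7703 ← occupied
  → r_2 = 1.7703
beam 3: φ=45°, α=165°
  dir = (cos 165°, sin 165°) = (-0.9659, 0.2588); from cell (2,5)
  next x-line at t=0.4866, next y-line at t=2.7432; Δt_x=1.0353, Δt_y=3.8637
    x: enter (1,5) at t=0.4866
    x: enter (0,5) at t=1.5219 ← occupied
  → r_3 = 1.5219
beam 4: φ=90°, α=210°
  dir = (cos 210°, sin 210°) = (-0.8660, -0.5000); from cell (2,5)
  next x-line at t=0.5427, next y-line at t=0.5800; Δt_x=1.1547, Δt_y=2.0000
    x: enter (1,5) at t=0.5427
    y: enter (1,4) at t=0.5800
    x: enter (0,4) at t=1.6974 ← occupied
  → r_4 = 1.6974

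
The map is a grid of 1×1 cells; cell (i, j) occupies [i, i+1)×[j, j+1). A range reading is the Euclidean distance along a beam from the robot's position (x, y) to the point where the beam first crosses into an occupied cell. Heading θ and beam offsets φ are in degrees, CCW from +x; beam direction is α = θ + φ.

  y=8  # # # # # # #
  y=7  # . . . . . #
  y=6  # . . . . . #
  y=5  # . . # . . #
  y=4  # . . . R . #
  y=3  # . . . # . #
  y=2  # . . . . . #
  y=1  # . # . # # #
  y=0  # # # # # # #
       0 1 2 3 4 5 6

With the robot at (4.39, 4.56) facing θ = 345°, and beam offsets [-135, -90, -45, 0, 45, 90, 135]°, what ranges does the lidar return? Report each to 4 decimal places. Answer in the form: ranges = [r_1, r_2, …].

beam 1: φ=-135°, α=210°
  d=(-0.8660,-0.5000)  start (4,4)  tX=0.4503 tY=1.1200  stride 1/|dx|=1.1547 1/|dy|=2.0000
    cross x-line → (3,4), t=0.4503
    cross y-line → (3,3), t=1.1200
    cross x-line → (2,3), t=1.6050
    cross x-line → (1,3), t=2.7597
    cross y-line → (1,2), t=3.1200
    cross x-line → (0,2), t=3.9144 (wall)
  → r_1 = 3.9144
beam 2: φ=-90°, α=255°
  d=(-0.2588,-0.9659)  start (4,4)  tX=1.5068 tY=0.5798  stride 1/|dx|=3.8637 1/|dy|=1.0353
    cross y-line → (4,3), t=0.5798 (wall)
  → r_2 = 0.5798
beam 3: φ=-45°, α=300°
  d=(0.5000,-0.8660)  start (4,4)  tX=1.2200 tY=0.6466  stride 1/|dx|=2.0000 1/|dy|=1.1547
    cross y-line → (4,3), t=0.6466 (wall)
  → r_3 = 0.6466
beam 4: φ=0°, α=345°
  d=(0.9659,-0.2588)  start (4,4)  tX=0.6315 tY=2.1637  stride 1/|dx|=1.0353 1/|dy|=3.8637
    cross x-line → (5,4), t=0.6315
    cross x-line → (6,4), t=1.6668 (wall)
  → r_4 = 1.6668
beam 5: φ=45°, α=30°
  d=(0.8660,0.5000)  start (4,4)  tX=0.7044 tY=0.8800  stride 1/|dx|=1.1547 1/|dy|=2.0000
    cross x-line → (5,4), t=0.7044
    cross y-line → (5,5), t=0.8800
    cross x-line → (6,5), t=1.8591 (wall)
  → r_5 = 1.8591
beam 6: φ=90°, α=75°
  d=(0.2588,0.9659)  start (4,4)  tX=2.3569 tY=0.4555  stride 1/|dx|=3.8637 1/|dy|=1.0353
    cross y-line → (4,5), t=0.4555
    cross y-line → (4,6), t=1.4908
    cross x-line → (5,6), t=2.3569
    cross y-line → (5,7), t=2.5261
    cross y-line → (5,8), t=3.5614 (wall)
  → r_6 = 3.5614
beam 7: φ=135°, α=120°
  d=(-0.5000,0.8660)  start (4,4)  tX=0.7800 tY=0.5081  stride 1/|dx|=2.0000 1/|dy|=1.1547
    cross y-line → (4,5), t=0.5081
    cross x-line → (3,5), t=0.7800 (wall)
  → r_7 = 0.7800

ranges = [3.9144, 0.5798, 0.6466, 1.6668, 1.8591, 3.5614, 0.7800]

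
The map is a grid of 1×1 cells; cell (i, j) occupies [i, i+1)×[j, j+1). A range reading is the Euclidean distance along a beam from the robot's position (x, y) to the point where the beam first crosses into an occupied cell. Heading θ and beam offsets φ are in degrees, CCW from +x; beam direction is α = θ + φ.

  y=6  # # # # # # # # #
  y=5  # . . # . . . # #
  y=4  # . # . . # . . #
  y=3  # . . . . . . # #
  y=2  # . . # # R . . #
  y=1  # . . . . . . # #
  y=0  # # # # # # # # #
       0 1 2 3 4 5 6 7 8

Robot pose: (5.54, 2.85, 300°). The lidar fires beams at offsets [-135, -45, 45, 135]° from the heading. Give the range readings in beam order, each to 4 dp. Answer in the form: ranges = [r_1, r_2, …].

ranges = [0.5590, 1.9153, 2.5468, 1.1906]

beam 1: φ=-135°, α=165°
  direction (-0.9659, 0.2588); cell (5,2); t to first gridline: x 0.5590, y 0.5796 (then +1.0353 / +3.8637)
    (4,2) via x @ 0.5590  # hit
  → r_1 = 0.5590
beam 2: φ=-45°, α=255°
  direction (-0.2588, -0.9659); cell (5,2); t to first gridline: x 2.0864, y 0.8800 (then +3.8637 / +1.0353)
    (5,1) via y @ 0.8800
    (5,0) via y @ 1.9153  # hit
  → r_2 = 1.9153
beam 3: φ=45°, α=345°
  direction (0.9659, -0.2588); cell (5,2); t to first gridline: x 0.4762, y 3.2841 (then +1.0353 / +3.8637)
    (6,2) via x @ 0.4762
    (7,2) via x @ 1.5115
    (8,2) via x @ 2.5468  # hit
  → r_3 = 2.5468
beam 4: φ=135°, α=75°
  direction (0.2588, 0.9659); cell (5,2); t to first gridline: x 1.7773, y 0.1553 (then +3.8637 / +1.0353)
    (5,3) via y @ 0.1553
    (5,4) via y @ 1.1906  # hit
  → r_4 = 1.1906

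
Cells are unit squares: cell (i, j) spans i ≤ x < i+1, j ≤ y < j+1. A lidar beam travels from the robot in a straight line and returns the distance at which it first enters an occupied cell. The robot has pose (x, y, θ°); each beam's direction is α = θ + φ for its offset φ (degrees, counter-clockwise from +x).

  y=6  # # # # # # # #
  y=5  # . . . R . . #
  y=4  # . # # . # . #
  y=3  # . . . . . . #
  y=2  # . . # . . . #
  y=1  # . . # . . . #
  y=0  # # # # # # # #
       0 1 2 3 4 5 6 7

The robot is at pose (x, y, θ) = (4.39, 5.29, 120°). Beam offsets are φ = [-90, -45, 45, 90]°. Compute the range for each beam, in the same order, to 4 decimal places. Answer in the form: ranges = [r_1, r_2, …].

ranges = [1.4200, 0.7350, 2.7432, 0.5800]

beam 1: φ=-90°, α=30°
  d=(0.8660,0.5000)  start (4,5)  tX=0.7044 tY=1.4200  stride 1/|dx|=1.1547 1/|dy|=2.0000
    cross x-line → (5,5), t=0.7044
    cross y-line → (5,6), t=1.4200 (wall)
  → r_1 = 1.4200
beam 2: φ=-45°, α=75°
  d=(0.2588,0.9659)  start (4,5)  tX=2.3569 tY=0.7350  stride 1/|dx|=3.8637 1/|dy|=1.0353
    cross y-line → (4,6), t=0.7350 (wall)
  → r_2 = 0.7350
beam 3: φ=45°, α=165°
  d=(-0.9659,0.2588)  start (4,5)  tX=0.4038 tY=2.7432  stride 1/|dx|=1.0353 1/|dy|=3.8637
    cross x-line → (3,5), t=0.4038
    cross x-line → (2,5), t=1.4390
    cross x-line → (1,5), t=2.4743
    cross y-line → (1,6), t=2.7432 (wall)
  → r_3 = 2.7432
beam 4: φ=90°, α=210°
  d=(-0.8660,-0.5000)  start (4,5)  tX=0.4503 tY=0.5800  stride 1/|dx|=1.1547 1/|dy|=2.0000
    cross x-line → (3,5), t=0.4503
    cross y-line → (3,4), t=0.5800 (wall)
  → r_4 = 0.5800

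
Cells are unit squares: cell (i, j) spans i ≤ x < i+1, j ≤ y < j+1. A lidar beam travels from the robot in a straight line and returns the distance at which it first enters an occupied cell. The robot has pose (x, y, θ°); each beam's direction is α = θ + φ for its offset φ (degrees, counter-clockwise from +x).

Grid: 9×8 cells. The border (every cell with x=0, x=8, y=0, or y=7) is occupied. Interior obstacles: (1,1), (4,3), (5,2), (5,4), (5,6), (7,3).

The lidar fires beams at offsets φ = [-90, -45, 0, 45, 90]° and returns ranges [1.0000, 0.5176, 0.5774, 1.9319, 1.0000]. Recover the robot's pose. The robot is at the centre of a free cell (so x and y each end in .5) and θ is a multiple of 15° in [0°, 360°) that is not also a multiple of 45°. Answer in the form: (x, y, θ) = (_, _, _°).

(x, y, θ) = (4.5, 1.5, 300°)

The pose lattice has 36·16 = 576 candidates. Test each by forward raycasting.
  (7.5, 4.5, 75°): beam 1 = 0.5176 ≠ 1.0000 ✗
  (6.5, 4.5, 15°): beam 1 = 3.6235 ≠ 1.0000 ✗
  (5.5, 5.5, 330°): beam 1 = 0.5774 ≠ 1.0000 ✗
  …
  (4.5, 1.5, 300°): r_1=1.0000, r_2=0.5176, r_3=0.5774, r_4=1.9319, r_5=1.0000 — all match ✓
Unique over the lattice → pose = (4.5, 1.5, 300°).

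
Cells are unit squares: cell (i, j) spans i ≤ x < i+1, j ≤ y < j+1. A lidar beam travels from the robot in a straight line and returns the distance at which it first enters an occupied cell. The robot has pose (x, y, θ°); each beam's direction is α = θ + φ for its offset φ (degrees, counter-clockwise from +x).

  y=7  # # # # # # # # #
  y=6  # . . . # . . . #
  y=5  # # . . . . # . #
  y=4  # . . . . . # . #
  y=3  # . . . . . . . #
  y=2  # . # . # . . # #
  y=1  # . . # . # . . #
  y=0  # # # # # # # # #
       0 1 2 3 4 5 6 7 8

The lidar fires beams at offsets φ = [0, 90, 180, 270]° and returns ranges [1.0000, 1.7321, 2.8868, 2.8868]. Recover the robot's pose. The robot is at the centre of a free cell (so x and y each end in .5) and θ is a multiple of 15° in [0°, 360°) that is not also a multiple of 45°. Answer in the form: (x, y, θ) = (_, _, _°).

(x, y, θ) = (3.5, 5.5, 30°)

Enumerate (i+0.5, j+0.5, θ) over the 33 free cells and 16 admissible headings. For each, cast all 4 beams and compare to the given ranges.
  (1.5, 6.5, 240°): beam 1 = 0.5774 ≠ 1.0000 ✗
  (1.5, 1.5, 255°): beam 1 = 0.5176 ≠ 1.0000 ✗
  (5.5, 6.5, 150°): beam 1 = 0.5774 ≠ 1.0000 ✗
  …
  (3.5, 5.5, 30°): r_1=1.0000, r_2=1.7321, r_3=2.8868, r_4=2.8868 — all match ✓
Only this pose fits every beam.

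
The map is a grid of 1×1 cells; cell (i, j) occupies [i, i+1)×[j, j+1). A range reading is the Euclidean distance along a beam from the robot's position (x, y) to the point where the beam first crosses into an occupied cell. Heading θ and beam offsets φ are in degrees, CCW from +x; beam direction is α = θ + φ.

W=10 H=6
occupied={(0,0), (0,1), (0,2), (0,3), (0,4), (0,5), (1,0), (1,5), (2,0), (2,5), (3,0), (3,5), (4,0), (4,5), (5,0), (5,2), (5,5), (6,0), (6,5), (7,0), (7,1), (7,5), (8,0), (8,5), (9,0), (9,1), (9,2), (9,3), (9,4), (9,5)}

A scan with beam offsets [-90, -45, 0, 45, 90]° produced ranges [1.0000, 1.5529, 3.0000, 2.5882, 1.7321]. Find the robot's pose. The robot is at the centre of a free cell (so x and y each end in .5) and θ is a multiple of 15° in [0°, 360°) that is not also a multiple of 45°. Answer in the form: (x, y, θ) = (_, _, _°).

(x, y, θ) = (8.5, 3.5, 150°)

The pose lattice has 30·16 = 480 candidates. Test each by forward raycasting.
  (6.5, 3.5, 150°): beam 1 = 1.7321 ≠ 1.0000 ✗
  (6.5, 1.5, 165°): beam 1 = 3.6235 ≠ 1.0000 ✗
  (1.5, 1.5, 15°): beam 1 = 0.5176 ≠ 1.0000 ✗
  (1.5, 3.5, 330°): beam 2 = 2.5882 ≠ 1.5529 ✗
  …
  (8.5, 3.5, 150°): r_1=1.0000, r_2=1.5529, r_3=3.0000, r_4=2.5882, r_5=1.7321 — all match ✓
Unique over the lattice → pose = (8.5, 3.5, 150°).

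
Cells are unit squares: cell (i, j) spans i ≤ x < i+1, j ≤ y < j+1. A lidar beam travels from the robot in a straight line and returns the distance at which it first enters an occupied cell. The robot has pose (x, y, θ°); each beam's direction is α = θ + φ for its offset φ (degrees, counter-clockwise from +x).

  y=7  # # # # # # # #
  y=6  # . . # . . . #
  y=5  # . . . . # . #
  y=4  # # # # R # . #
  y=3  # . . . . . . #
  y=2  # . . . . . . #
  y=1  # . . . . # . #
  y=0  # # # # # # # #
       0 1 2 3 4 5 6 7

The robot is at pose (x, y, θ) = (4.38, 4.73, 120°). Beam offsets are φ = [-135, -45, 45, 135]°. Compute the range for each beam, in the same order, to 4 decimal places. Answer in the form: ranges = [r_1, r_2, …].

ranges = [0.6419, 2.3501, 0.3934, 3.8616]

beam 1: φ=-135°, α=345°
  direction (0.9659, -0.2588); cell (4,4); t to first gridline: x 0.6419, y 2.8205 (then +1.0353 / +3.8637)
    (5,4) via x @ 0.6419  # hit
  → r_1 = 0.6419
beam 2: φ=-45°, α=75°
  direction (0.2588, 0.9659); cell (4,4); t to first gridline: x 2.3955, y 0.2795 (then +3.8637 / +1.0353)
    (4,5) via y @ 0.2795
    (4,6) via y @ 1.3148
    (4,7) via y @ 2.3501  # hit
  → r_2 = 2.3501
beam 3: φ=45°, α=165°
  direction (-0.9659, 0.2588); cell (4,4); t to first gridline: x 0.3934, y 1.0432 (then +1.0353 / +3.8637)
    (3,4) via x @ 0.3934  # hit
  → r_3 = 0.3934
beam 4: φ=135°, α=255°
  direction (-0.2588, -0.9659); cell (4,4); t to first gridline: x 1.4682, y 0.7558 (then +3.8637 / +1.0353)
    (4,3) via y @ 0.7558
    (3,3) via x @ 1.4682
    (3,2) via y @ 1.7910
    (3,1) via y @ 2.8263
    (3,0) via y @ 3.8616  # hit
  → r_4 = 3.8616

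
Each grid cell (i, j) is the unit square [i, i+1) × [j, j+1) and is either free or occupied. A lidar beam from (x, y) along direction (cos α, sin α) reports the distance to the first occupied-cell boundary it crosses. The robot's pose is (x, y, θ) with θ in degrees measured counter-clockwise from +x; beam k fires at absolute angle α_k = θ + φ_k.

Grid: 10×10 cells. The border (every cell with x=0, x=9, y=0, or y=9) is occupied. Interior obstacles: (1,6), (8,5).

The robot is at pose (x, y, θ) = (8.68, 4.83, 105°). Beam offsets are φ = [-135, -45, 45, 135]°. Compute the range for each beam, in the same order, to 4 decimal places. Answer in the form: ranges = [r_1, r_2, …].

ranges = [0.3695, 0.1963, 0.3400, 4.4225]

beam 1: φ=-135°, α=330°
  dir = (cos 330°, sin 330°) = (0.8660, -0.5000); from cell (8,4)
  next x-line at t=0.3695, next y-line at t=1.6600; Δt_x=1.1547, Δt_y=2.0000
    x: enter (9,4) at t=0.3695 ← occupied
  → r_1 = 0.3695
beam 2: φ=-45°, α=60°
  dir = (cos 60°, sin 60°) = (0.5000, 0.8660); from cell (8,4)
  next x-line at t=0.6400, next y-line at t=0.1963; Δt_x=2.0000, Δt_y=1.1547
    y: enter (8,5) at t=0.1963 ← occupied
  → r_2 = 0.1963
beam 3: φ=45°, α=150°
  dir = (cos 150°, sin 150°) = (-0.8660, 0.5000); from cell (8,4)
  next x-line at t=0.7852, next y-line at t=0.3400; Δt_x=1.1547, Δt_y=2.0000
    y: enter (8,5) at t=0.3400 ← occupied
  → r_3 = 0.3400
beam 4: φ=135°, α=240°
  dir = (cos 240°, sin 240°) = (-0.5000, -0.8660); from cell (8,4)
  next x-line at t=1.3600, next y-line at t=0.9584; Δt_x=2.0000, Δt_y=1.1547
    y: enter (8,3) at t=0.9584
    x: enter (7,3) at t=1.3600
    y: enter (7,2) at t=2.1131
    y: enter (7,1) at t=3.2678
    x: enter (6,1) at t=3.3600
    y: enter (6,0) at t=4.4225 ← occupied
  → r_4 = 4.4225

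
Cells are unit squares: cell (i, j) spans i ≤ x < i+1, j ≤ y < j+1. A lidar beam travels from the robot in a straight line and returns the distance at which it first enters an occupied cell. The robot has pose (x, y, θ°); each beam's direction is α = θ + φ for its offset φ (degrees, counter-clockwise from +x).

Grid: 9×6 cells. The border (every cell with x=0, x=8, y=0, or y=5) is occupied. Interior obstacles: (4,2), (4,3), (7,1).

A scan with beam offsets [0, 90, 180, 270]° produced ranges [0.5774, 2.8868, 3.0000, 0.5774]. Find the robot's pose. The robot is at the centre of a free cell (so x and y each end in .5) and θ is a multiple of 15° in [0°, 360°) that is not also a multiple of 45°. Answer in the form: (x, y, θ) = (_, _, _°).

The pose lattice has 25·16 = 400 candidates. Test each by forward raycasting.
  (3.5, 1.5, 105°): beam 1 = 3.6235 ≠ 0.5774 ✗
  (6.5, 4.5, 255°): beam 1 = 3.6235 ≠ 0.5774 ✗
  (3.5, 4.5, 30°): beam 1 = 1.0000 ≠ 0.5774 ✗
  …
  (7.5, 2.5, 30°): r_1=0.5774, r_2=2.8868, r_3=3.0000, r_4=0.5774 — all match ✓
No second candidate reproduces the full scan.

(x, y, θ) = (7.5, 2.5, 30°)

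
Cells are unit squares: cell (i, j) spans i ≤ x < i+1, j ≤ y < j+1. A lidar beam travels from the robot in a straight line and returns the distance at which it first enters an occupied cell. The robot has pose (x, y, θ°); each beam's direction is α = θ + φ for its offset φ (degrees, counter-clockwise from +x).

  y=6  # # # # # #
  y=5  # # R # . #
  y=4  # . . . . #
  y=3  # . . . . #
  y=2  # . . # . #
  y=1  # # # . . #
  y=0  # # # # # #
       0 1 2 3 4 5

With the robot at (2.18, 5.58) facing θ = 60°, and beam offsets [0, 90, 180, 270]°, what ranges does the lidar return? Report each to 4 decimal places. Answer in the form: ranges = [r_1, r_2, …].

beam 1: φ=0°, α=60°
  direction (0.5000, 0.8660); cell (2,5); t to first gridline: x 1.6400, y 0.4850 (then +2.0000 / +1.1547)
    (2,6) via y @ 0.4850  # hit
  → r_1 = 0.4850
beam 2: φ=90°, α=150°
  direction (-0.8660, 0.5000); cell (2,5); t to first gridline: x 0.2078, y 0.8400 (then +1.1547 / +2.0000)
    (1,5) via x @ 0.2078  # hit
  → r_2 = 0.2078
beam 3: φ=180°, α=240°
  direction (-0.5000, -0.8660); cell (2,5); t to first gridline: x 0.3600, y 0.6697 (then +2.0000 / +1.1547)
    (1,5) via x @ 0.3600  # hit
  → r_3 = 0.3600
beam 4: φ=270°, α=330°
  direction (0.8660, -0.5000); cell (2,5); t to first gridline: x 0.9469, y 1.1600 (then +1.1547 / +2.0000)
    (3,5) via x @ 0.9469  # hit
  → r_4 = 0.9469

ranges = [0.4850, 0.2078, 0.3600, 0.9469]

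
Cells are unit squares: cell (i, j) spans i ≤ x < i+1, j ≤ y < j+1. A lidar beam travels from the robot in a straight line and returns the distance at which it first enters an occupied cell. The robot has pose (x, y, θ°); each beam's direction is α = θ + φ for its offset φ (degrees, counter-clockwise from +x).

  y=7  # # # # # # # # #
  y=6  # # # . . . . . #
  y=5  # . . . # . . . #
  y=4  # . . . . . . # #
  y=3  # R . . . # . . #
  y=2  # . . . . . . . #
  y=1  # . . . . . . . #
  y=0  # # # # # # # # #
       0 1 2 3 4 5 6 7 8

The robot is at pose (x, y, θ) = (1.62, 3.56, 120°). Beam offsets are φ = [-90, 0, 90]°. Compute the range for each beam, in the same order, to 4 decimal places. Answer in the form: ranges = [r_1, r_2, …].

ranges = [2.8800, 1.2400, 0.7159]

beam 1: φ=-90°, α=30°
  d=(0.8660,0.5000)  start (1,3)  tX=0.4388 tY=0.8800  stride 1/|dx|=1.1547 1/|dy|=2.0000
    cross x-line → (2,3), t=0.4388
    cross y-line → (2,4), t=0.8800
    cross x-line → (3,4), t=1.5935
    cross x-line → (4,4), t=2.7482
    cross y-line → (4,5), t=2.8800 (wall)
  → r_1 = 2.8800
beam 2: φ=0°, α=120°
  d=(-0.5000,0.8660)  start (1,3)  tX=1.2400 tY=0.5081  stride 1/|dx|=2.0000 1/|dy|=1.1547
    cross y-line → (1,4), t=0.5081
    cross x-line → (0,4), t=1.2400 (wall)
  → r_2 = 1.2400
beam 3: φ=90°, α=210°
  d=(-0.8660,-0.5000)  start (1,3)  tX=0.7159 tY=1.1200  stride 1/|dx|=1.1547 1/|dy|=2.0000
    cross x-line → (0,3), t=0.7159 (wall)
  → r_3 = 0.7159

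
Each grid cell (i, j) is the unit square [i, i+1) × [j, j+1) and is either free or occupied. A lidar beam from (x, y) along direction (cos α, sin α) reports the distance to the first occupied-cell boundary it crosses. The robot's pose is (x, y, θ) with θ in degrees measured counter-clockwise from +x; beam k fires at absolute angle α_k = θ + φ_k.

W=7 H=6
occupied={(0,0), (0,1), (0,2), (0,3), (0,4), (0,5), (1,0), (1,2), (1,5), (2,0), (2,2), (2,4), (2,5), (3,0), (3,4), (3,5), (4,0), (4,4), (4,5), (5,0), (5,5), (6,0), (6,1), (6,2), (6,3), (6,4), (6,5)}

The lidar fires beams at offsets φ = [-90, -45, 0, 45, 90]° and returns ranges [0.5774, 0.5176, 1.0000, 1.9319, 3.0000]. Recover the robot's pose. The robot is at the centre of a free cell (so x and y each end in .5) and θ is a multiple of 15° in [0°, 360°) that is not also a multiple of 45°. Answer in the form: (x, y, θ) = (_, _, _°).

Enumerate (i+0.5, j+0.5, θ) over the 15 free cells and 16 admissible headings. For each, cast all 5 beams and compare to the given ranges.
  (4.5, 3.5, 15°): beam 1 = 2.5882 ≠ 0.5774 ✗
  (4.5, 1.5, 240°): beam 1 = 1.7321 ≠ 0.5774 ✗
  (5.5, 2.5, 195°): beam 1 = 1.9319 ≠ 0.5774 ✗
  …
  (5.5, 2.5, 60°): r_1=0.5774, r_2=0.5176, r_3=1.0000, r_4=1.9319, r_5=3.0000 — all match ✓
Unique over the lattice → pose = (5.5, 2.5, 60°).

(x, y, θ) = (5.5, 2.5, 60°)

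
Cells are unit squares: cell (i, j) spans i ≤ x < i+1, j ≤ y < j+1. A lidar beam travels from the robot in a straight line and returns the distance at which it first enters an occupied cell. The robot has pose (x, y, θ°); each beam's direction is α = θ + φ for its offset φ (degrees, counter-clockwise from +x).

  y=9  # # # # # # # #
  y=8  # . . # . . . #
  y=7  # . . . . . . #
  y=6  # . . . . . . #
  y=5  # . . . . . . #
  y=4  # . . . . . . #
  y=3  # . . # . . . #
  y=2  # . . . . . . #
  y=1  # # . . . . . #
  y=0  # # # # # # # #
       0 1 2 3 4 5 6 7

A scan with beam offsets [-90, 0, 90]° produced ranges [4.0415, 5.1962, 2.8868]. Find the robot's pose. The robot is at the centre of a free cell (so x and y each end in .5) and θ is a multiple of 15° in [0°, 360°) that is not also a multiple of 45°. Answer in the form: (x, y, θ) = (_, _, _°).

(x, y, θ) = (3.5, 4.5, 60°)

Candidates: 45 free-cell centres × 16 headings = 720 poses. Raycast each; keep the one whose scan matches to 4 dp.
  (5.5, 6.5, 330°): beam 1 = 3.0000 ≠ 4.0415 ✗
  (2.5, 1.5, 150°): beam 1 = 1.7321 ≠ 4.0415 ✗
  (1.5, 7.5, 150°): beam 1 = 1.7321 ≠ 4.0415 ✗
  (6.5, 3.5, 60°): beam 1 = 0.5774 ≠ 4.0415 ✗
  …
  (3.5, 4.5, 60°): r_1=4.0415, r_2=5.1962, r_3=2.8868 — all match ✓
Unique over the lattice → pose = (3.5, 4.5, 60°).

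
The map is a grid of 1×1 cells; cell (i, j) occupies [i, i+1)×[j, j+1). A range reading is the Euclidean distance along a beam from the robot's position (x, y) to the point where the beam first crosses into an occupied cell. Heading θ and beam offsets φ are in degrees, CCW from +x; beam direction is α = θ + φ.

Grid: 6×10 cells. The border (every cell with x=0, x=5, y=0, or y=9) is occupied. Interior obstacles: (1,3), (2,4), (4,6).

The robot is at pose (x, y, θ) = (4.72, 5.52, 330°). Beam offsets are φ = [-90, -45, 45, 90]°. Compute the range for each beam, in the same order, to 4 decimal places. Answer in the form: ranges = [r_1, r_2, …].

beam 1: φ=-90°, α=240°
  dir = (cos 240°, sin 240°) = (-0.5000, -0.8660); from cell (4,5)
  next x-line at t=1.4400, next y-line at t=0.6004; Δt_x=2.0000, Δt_y=1.1547
    y: enter (4,4) at t=0.6004
    x: enter (3,4) at t=1.4400
    y: enter (3,3) at t=1.7551
    y: enter (3,2) at t=2.9098
    x: enter (2,2) at t=3.4400
    y: enter (2,1) at t=4.0645
    y: enter (2,0) at t=5.2192 ← occupied
  → r_1 = 5.2192
beam 2: φ=-45°, α=285°
  dir = (cos 285°, sin 285°) = (0.2588, -0.9659); from cell (4,5)
  next x-line at t=1.0818, next y-line at t=0.5383; Δt_x=3.8637, Δt_y=1.0353
    y: enter (4,4) at t=0.5383
    x: enter (5,4) at t=1.0818 ← occupied
  → r_2 = 1.0818
beam 3: φ=45°, α=15°
  dir = (cos 15°, sin 15°) = (0.9659, 0.2588); from cell (4,5)
  next x-line at t=0.2899, next y-line at t=1.8546; Δt_x=1.0353, Δt_y=3.8637
    x: enter (5,5) at t=0.2899 ← occupied
  → r_3 = 0.2899
beam 4: φ=90°, α=60°
  dir = (cos 60°, sin 60°) = (0.5000, 0.8660); from cell (4,5)
  next x-line at t=0.5600, next y-line at t=0.5543; Δt_x=2.0000, Δt_y=1.1547
    y: enter (4,6) at t=0.5543 ← occupied
  → r_4 = 0.5543

ranges = [5.2192, 1.0818, 0.2899, 0.5543]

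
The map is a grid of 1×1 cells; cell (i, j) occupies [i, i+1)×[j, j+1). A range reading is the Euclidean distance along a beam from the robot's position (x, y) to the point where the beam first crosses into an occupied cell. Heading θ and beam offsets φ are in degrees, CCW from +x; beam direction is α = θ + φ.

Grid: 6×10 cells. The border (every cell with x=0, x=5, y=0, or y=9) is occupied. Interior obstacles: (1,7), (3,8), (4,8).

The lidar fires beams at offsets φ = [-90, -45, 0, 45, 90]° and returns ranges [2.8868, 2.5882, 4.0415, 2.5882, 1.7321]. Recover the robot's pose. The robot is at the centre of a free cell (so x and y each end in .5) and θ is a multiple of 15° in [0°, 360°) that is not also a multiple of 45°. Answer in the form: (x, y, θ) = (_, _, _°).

Enumerate (i+0.5, j+0.5, θ) over the 29 free cells and 16 admissible headings. For each, cast all 5 beams and compare to the given ranges.
  (3.5, 7.5, 330°): beam 1 = 5.0000 ≠ 2.8868 ✗
  (1.5, 5.5, 210°): beam 1 = 1.0000 ≠ 2.8868 ✗
  (4.5, 7.5, 15°): beam 1 = 1.9319 ≠ 2.8868 ✗
  (1.5, 8.5, 255°): beam 1 = 0.5176 ≠ 2.8868 ✗
  …
  (2.5, 4.5, 60°): r_1=2.8868, r_2=2.5882, r_3=4.0415, r_4=2.5882, r_5=1.7321 — all match ✓
Only this pose fits every beam.

(x, y, θ) = (2.5, 4.5, 60°)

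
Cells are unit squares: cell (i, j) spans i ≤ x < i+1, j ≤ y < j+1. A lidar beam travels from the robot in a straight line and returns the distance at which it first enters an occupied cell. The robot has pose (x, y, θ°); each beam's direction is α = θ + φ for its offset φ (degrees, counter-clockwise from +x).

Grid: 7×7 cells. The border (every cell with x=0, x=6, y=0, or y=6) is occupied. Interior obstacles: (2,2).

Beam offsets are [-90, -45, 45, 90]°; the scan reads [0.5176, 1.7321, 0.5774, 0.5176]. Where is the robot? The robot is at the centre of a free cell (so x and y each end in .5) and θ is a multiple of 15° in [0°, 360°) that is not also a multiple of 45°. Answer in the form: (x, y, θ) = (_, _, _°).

(x, y, θ) = (2.5, 1.5, 195°)

Candidates: 24 free-cell centres × 16 headings = 384 poses. Raycast each; keep the one whose scan matches to 4 dp.
  (4.5, 5.5, 150°): beam 1 = 0.5774 ≠ 0.5176 ✗
  (2.5, 3.5, 30°): beam 1 = 0.5774 ≠ 0.5176 ✗
  (1.5, 4.5, 105°): beam 1 = 4.6587 ≠ 0.5176 ✗
  (2.5, 1.5, 75°): beam 1 = 1.9319 ≠ 0.5176 ✗
  (1.5, 5.5, 195°): beam 2 = 0.5774 ≠ 1.7321 ✗
  …
  (2.5, 1.5, 195°): r_1=0.5176, r_2=1.7321, r_3=0.5774, r_4=0.5176 — all match ✓
Only this pose fits every beam.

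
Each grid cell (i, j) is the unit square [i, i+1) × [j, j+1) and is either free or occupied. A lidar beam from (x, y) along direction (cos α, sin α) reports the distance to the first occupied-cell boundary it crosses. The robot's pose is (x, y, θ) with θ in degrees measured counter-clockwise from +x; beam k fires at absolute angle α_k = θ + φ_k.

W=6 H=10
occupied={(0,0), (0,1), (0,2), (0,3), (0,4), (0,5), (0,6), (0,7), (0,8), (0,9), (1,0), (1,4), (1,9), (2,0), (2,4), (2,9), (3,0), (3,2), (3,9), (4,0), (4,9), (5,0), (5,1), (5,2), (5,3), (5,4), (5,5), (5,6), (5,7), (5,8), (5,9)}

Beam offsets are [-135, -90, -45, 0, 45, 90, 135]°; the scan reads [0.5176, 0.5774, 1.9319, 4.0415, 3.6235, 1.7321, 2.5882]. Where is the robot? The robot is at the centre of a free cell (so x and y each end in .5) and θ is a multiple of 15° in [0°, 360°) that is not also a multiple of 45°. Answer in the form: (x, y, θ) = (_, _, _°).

The pose lattice has 29·16 = 464 candidates. Test each by forward raycasting.
  (4.5, 2.5, 330°): beam 2 = 1.7321 ≠ 0.5774 ✗
  (3.5, 7.5, 105°): beam 1 = 1.7321 ≠ 0.5176 ✗
  (2.5, 3.5, 300°): beam 1 = 1.5529 ≠ 0.5176 ✗
  (4.5, 1.5, 300°): beam 1 = 3.6235 ≠ 0.5176 ✗
  …
  (4.5, 5.5, 120°): r_1=0.5176, r_2=0.5774, r_3=1.9319, r_4=4.0415, r_5=3.6235, r_6=1.7321, r_7=2.5882 — all match ✓
Unique over the lattice → pose = (4.5, 5.5, 120°).

(x, y, θ) = (4.5, 5.5, 120°)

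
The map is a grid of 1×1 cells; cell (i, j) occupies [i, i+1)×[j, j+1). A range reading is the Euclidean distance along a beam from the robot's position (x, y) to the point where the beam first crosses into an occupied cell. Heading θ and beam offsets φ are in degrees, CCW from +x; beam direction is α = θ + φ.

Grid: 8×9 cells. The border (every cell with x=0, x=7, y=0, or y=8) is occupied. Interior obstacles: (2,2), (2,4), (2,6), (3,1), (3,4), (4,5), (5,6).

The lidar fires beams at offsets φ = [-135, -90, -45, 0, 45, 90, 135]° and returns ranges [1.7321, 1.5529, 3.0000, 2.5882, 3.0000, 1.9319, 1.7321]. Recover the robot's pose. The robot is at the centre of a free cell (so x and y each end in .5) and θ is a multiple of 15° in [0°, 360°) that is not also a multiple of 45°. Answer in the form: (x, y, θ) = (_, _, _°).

(x, y, θ) = (5.5, 2.5, 105°)

Enumerate (i+0.5, j+0.5, θ) over the 35 free cells and 16 admissible headings. For each, cast all 7 beams and compare to the given ranges.
  (5.5, 7.5, 345°): beam 1 = 2.8868 ≠ 1.7321 ✗
  (2.5, 1.5, 30°): beam 1 = 0.5176 ≠ 1.7321 ✗
  (6.5, 4.5, 60°): beam 1 = 1.9319 ≠ 1.7321 ✗
  …
  (5.5, 2.5, 105°): r_1=1.7321, r_2=1.5529, r_3=3.0000, r_4=2.5882, r_5=3.0000, r_6=1.9319, r_7=1.7321 — all match ✓
No second candidate reproduces the full scan.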